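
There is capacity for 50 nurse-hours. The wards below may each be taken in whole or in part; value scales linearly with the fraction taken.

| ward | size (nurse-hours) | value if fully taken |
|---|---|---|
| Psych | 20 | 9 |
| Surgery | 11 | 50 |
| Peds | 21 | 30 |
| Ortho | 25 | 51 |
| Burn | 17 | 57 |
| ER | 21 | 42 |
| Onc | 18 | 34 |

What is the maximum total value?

151.88

Sort by value density: Surgery 50/11≈4.55, Burn 57/17≈3.35, Ortho 51/25≈2.04, ER 42/21≈2, Onc 34/18≈1.89, Peds 30/21≈1.43, Psych 9/20≈0.45.
Surgery: take in full, 11 nurse-hours for value 50 ; 39 left.
Burn: take in full, 17 nurse-hours for value 57 ; 22 left.
Only 22 nurse-hours remain; take 22/25 of Ortho for value 51×22/25 = 44.88.
Total value = 151.88.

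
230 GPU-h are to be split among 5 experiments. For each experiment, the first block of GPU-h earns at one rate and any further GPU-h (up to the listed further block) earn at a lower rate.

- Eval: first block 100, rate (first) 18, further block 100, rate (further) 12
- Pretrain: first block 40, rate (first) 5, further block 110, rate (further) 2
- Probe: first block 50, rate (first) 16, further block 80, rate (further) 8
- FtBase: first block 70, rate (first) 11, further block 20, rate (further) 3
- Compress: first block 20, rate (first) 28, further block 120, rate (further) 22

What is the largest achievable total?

Treat each block as its own option and order by rate: Compress/tier1 28 > Compress/tier2 22 > Eval/tier1 18 > Probe/tier1 16 > Eval/tier2 12 > FtBase/tier1 11 > Probe/tier2 8 > Pretrain/tier1 5 > FtBase/tier2 3 > Pretrain/tier2 2.
Compress/tier1 (28): +20 — 210 left.
Compress tier2 at 22: fill all 120 — 90 left.
Eval/tier1: +90 of 100 at 18; pool empty.
Total = 28×20 + 22×120 + 18×90 = 4820.

4820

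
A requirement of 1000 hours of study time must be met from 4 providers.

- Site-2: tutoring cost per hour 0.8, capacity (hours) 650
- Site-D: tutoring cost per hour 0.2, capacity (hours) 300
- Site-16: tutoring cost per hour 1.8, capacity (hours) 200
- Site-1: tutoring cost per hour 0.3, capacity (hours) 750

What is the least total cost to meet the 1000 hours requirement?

Use providers in increasing cost order.
Site-D (0.2): use full 300 → 700 hours to go.
Take 700 from Site-1 at 0.3 to finish.
Site-2, Site-16: unused.
Cost = 300×0.2 + 700×0.3 = 270.

270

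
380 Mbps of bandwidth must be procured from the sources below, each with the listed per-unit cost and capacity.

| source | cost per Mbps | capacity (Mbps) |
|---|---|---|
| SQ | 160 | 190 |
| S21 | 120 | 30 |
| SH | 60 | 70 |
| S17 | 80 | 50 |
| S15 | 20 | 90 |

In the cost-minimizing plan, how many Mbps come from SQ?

140

Use sources in increasing cost order.
Take 90 from S15 at 20 ; need 290 more.
SH at 60: take all 70 Mbps ; 220 still needed.
Take 50 from S17 at 80 ; need 170 more.
S21 (120): use full 30 ; 140 Mbps to go.
Take 140 from SQ at 160 to finish.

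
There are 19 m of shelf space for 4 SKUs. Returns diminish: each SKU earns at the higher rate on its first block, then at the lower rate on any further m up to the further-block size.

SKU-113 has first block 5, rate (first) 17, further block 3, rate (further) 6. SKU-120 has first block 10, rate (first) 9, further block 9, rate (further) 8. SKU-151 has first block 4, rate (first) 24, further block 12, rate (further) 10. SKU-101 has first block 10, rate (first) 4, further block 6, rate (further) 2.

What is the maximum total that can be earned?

Order all 8 blocks by rate: SKU-151/tier1 24 > SKU-113/tier1 17 > SKU-151/tier2 10 > SKU-120/tier1 9 > SKU-120/tier2 8 > SKU-113/tier2 6 > SKU-101/tier1 4 > SKU-101/tier2 2.
SKU-151/tier1 (24): +4 ; 15 left.
SKU-113/tier1 (17): +5 ; 10 left.
SKU-151 tier2 at 10: only 10 left, fill 10.
Total = 24×4 + 17×5 + 10×10 = 281.

281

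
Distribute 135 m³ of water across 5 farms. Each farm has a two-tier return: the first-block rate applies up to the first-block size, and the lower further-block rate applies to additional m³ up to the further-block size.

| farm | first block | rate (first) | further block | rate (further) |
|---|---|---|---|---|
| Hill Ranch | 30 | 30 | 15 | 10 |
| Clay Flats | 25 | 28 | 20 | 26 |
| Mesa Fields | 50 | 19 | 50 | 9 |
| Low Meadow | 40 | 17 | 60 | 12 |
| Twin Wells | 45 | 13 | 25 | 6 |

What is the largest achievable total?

Treat each block as its own option and order by rate: Hill Ranch/first 30 > Clay Flats/first 28 > Clay Flats/second 26 > Mesa Fields/first 19 > Low Meadow/first 17 > Twin Wells/first 13 > Low Meadow/second 12 > Hill Ranch/second 10 > Mesa Fields/second 9 > Twin Wells/second 6.
Hill Ranch/first (30): +30 — 105 left.
Fill Clay Flats first block (25 at 28) — 80 left.
Clay Flats second at 26: fill all 20 — 60 left.
Fill Mesa Fields first block (50 at 19) — 10 left.
Low Meadow/first: +10 of 40 at 17; pool empty.
Total = 30×30 + 28×25 + 26×20 + 19×50 + 17×10 = 3240.

3240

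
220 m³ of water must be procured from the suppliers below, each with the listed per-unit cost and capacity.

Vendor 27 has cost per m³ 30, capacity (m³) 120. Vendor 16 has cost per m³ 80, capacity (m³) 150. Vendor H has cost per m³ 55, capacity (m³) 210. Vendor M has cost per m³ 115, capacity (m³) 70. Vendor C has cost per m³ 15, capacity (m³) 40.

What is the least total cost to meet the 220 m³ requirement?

Use suppliers in increasing cost order.
Vendor C at 15: take all 40 m³ → 180 still needed.
Vendor 27 at 30: take all 120 m³ → 60 still needed.
Take 60 from Vendor H at 55 to finish.
Vendor 16, Vendor M: unused.
Cost = 40×15 + 120×30 + 60×55 = 7500.

7500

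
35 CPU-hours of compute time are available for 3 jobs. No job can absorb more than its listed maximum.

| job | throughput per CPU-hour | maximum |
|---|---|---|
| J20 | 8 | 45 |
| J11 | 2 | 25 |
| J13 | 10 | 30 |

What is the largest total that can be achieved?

340

Order the jobs by throughput per CPU-hour: J13 10 > J20 8 > J11 2.
Give J13 30 to hit its cap of 30 — 5 left.
J20: +5 (room for 45) → 5. Pool exhausted.
Total = 8×5 + 10×30 = 340.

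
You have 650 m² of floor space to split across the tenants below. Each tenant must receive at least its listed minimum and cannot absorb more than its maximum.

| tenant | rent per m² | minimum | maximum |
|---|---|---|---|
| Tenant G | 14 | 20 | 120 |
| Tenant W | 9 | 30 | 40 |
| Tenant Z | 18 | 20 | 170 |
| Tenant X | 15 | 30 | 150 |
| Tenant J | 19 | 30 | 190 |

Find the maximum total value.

Meeting every minimum uses 20+30+20+30+30 = 130 m², leaving 520.
Rank by rent per m²: Tenant J 19 > Tenant Z 18 > Tenant X 15 > Tenant G 14 > Tenant W 9.
Give Tenant J 160 more to hit its cap of 190 → 360 left.
Tenant Z takes 150 more to reach its cap of 170 → 210 left.
Tenant X takes 120 more to reach its cap of 150 → 90 left.
Only 90 left; Tenant G takes them to reach 110.
Total = 14×110 + 9×30 + 18×170 + 15×150 + 19×190 = 10730.

10730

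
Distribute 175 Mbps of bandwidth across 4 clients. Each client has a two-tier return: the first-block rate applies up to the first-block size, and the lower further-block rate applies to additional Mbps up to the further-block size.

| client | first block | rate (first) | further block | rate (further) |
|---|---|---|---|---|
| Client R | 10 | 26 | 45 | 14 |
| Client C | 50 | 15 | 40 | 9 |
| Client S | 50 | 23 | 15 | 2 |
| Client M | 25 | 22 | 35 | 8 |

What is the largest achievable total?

Order all 8 blocks by rate: Client R/first 26 > Client S/first 23 > Client M/first 22 > Client C/first 15 > Client R/second 14 > Client C/second 9 > Client M/second 8 > Client S/second 2.
Client R first at 26: fill all 10 → 165 left.
Client S first at 23: fill all 50 → 115 left.
Fill Client M first block (25 at 22) → 90 left.
Fill Client C first block (50 at 15) → 40 left.
Client R second at 14: only 40 left, fill 40.
Total = 26×10 + 23×50 + 22×25 + 15×50 + 14×40 = 3270.

3270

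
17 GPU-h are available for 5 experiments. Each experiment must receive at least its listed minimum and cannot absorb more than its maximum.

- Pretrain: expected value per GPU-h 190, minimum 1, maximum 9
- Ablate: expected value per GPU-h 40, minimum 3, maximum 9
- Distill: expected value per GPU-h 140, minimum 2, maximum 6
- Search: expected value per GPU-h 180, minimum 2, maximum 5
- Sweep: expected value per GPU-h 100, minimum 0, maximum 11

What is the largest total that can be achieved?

2650

Meeting every minimum uses 1+3+2+2+0 = 8 GPU-h, leaving 9.
Order the experiments by expected value per GPU-h: Pretrain 190 > Search 180 > Distill 140 > Sweep 100 > Ablate 40.
Pretrain: +8 to 9 (cap) → 1 left.
Search has room for 3 more but only 1 remain, so it gets 3.
Total = 190×9 + 40×3 + 140×2 + 180×3 = 2650.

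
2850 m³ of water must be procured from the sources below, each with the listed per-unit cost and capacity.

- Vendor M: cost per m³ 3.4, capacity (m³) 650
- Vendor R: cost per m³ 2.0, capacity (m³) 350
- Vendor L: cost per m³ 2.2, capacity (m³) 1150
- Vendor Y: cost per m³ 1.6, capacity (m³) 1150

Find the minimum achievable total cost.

Cheapest first:
Vendor Y (1.6): use full 1150 ; 1700 m³ to go.
Vendor R (2.0): use full 350 ; 1350 m³ to go.
Take 1150 from Vendor L at 2.2 ; need 200 more.
Vendor M at 3.4: take 200 of its 650 ; requirement met.
Cost = 1150×1.6 + 350×2.0 + 1150×2.2 + 200×3.4 = 5750.

5750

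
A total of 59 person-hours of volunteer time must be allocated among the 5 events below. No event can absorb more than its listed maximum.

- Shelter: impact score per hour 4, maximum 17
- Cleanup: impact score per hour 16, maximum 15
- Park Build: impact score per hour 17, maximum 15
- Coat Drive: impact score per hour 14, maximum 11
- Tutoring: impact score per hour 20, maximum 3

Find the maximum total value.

Highest impact score per hour first: Tutoring 20 > Park Build 17 > Cleanup 16 > Coat Drive 14 > Shelter 4.
Tutoring takes 3 to reach its cap of 3 — 56 left.
Give Park Build 15 to hit its cap of 15 — 41 left.
Cleanup takes 15 to reach its cap of 15 — 26 left.
Coat Drive: +11 to 11 (cap) — 15 left.
Shelter has room for 17 but only 15 remain, so it gets 15.
Total = 4×15 + 16×15 + 17×15 + 14×11 + 20×3 = 769.

769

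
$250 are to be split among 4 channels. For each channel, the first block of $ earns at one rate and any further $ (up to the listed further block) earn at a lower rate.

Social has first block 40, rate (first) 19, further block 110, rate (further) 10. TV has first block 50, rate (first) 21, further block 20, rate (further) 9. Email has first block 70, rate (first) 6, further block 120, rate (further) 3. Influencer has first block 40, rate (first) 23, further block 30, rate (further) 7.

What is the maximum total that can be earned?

3920

Rank every tier by rate: Influencer/tier1 23 > TV/tier1 21 > Social/tier1 19 > Social/tier2 10 > TV/tier2 9 > Influencer/tier2 7 > Email/tier1 6 > Email/tier2 3.
Fill Influencer tier1 block (40 at 23) → 210 left.
Fill TV tier1 block (50 at 21) → 160 left.
Social tier1 at 19: fill all 40 → 120 left.
Social tier2 at 10: fill all 110 → 10 left.
TV/tier2: +10 of 20 at 9; pool empty.
Total = 23×40 + 21×50 + 19×40 + 10×110 + 9×10 = 3920.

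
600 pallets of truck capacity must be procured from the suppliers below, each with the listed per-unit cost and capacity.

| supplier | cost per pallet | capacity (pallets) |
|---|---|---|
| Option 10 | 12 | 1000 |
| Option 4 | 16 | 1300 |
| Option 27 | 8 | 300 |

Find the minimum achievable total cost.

6000

Cheapest first:
Take 300 from Option 27 at 8 → need 300 more.
Option 10 at 12: take 300 of its 1000 → requirement met.
Option 4: unused.
Cost = 300×8 + 300×12 = 6000.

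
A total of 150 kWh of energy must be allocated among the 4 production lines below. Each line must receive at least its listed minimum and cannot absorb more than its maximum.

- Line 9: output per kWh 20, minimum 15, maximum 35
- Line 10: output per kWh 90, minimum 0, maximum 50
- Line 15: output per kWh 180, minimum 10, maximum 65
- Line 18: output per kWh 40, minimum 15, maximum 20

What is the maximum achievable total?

17300

Meeting every minimum uses 15+0+10+15 = 40 kWh, leaving 110.
Rank by output per kWh: Line 15 180 > Line 10 90 > Line 18 40 > Line 9 20.
Line 15: +55 to 65 (cap) → 55 left.
Line 10 takes 50 more to reach its cap of 50 → 5 left.
Line 18 takes 5 more to reach its cap of 20 → 0 left.
Total = 20×15 + 90×50 + 180×65 + 40×20 = 17300.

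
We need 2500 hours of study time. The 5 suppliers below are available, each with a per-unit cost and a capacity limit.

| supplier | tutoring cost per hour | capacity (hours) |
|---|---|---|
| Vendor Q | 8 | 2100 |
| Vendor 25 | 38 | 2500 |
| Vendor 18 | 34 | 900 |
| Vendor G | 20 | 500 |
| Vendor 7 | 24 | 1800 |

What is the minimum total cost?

24800

Use suppliers in increasing cost order.
Vendor Q at 8: take all 2100 hours — 400 still needed.
Take 400 from Vendor G at 20 to finish.
Vendor 7, Vendor 18, Vendor 25: unused.
Cost = 2100×8 + 400×20 = 24800.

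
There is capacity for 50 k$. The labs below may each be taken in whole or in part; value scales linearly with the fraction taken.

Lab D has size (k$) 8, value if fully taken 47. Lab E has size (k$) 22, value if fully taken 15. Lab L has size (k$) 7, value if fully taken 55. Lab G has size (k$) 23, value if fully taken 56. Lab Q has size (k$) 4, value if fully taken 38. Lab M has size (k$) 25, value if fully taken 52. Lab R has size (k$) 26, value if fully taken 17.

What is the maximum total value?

212.64

Sort by value density: Lab Q 38/4≈9.5, Lab L 55/7≈7.86, Lab D 47/8≈5.88, Lab G 56/23≈2.43, Lab M 52/25≈2.08, Lab E 15/22≈0.682, Lab R 17/26≈0.654.
Lab Q: take in full, 4 k$ for value 38 ; 46 left.
All 7 k$ of Lab L fit (value 55) ; 39 remain.
All 8 k$ of Lab D fit (value 47) ; 31 remain.
Take all of Lab G (23 k$, value 56) ; 8 k$ left.
Fill the last 8 k$ with part of Lab M: 8/25 of it earns 16.64.
Total value = 212.64.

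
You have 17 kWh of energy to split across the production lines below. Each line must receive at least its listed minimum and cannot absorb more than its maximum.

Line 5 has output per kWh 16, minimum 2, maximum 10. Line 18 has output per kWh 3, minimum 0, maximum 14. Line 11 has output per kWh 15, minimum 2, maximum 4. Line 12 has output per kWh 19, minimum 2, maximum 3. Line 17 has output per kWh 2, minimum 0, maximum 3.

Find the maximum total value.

Meeting every minimum uses 2+0+2+2+0 = 6 kWh, leaving 11.
Order the production lines by output per kWh: Line 12 19 > Line 5 16 > Line 11 15 > Line 18 3 > Line 17 2.
Line 12: +1 to 3 (cap) → 10 left.
Line 5 takes 8 more to reach its cap of 10 → 2 left.
Line 11: +2 to 4 (cap) → 0 left.
Total = 16×10 + 15×4 + 19×3 = 277.

277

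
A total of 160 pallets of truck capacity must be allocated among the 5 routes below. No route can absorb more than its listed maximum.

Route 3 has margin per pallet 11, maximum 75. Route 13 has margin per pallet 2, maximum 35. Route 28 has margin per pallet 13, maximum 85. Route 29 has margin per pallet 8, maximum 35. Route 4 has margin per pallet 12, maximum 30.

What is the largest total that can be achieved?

Rank by margin per pallet: Route 28 13 > Route 4 12 > Route 3 11 > Route 29 8 > Route 13 2.
Route 28 takes 85 to reach its cap of 85 → 75 left.
Route 4: +30 to 30 (cap) → 45 left.
Route 3: +45 (room for 75) → 45. Pool exhausted.
Total = 11×45 + 13×85 + 12×30 = 1960.

1960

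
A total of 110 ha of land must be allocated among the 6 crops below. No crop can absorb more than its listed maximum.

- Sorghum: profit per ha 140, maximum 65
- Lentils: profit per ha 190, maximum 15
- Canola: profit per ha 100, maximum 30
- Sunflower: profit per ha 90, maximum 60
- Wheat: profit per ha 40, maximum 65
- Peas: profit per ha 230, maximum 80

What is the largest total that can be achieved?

23350

Order the crops by profit per ha: Peas 230 > Lentils 190 > Sorghum 140 > Canola 100 > Sunflower 90 > Wheat 40.
Peas takes 80 to reach its cap of 80 ; 30 left.
Give Lentils 15 to hit its cap of 15 ; 15 left.
Sorghum has room for 65 but only 15 remain, so it gets 15.
Total = 140×15 + 190×15 + 230×80 = 23350.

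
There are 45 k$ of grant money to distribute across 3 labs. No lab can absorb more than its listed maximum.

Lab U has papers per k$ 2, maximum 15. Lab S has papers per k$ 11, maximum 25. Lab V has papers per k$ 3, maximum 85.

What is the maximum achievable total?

Highest papers per k$ first: Lab S 11 > Lab V 3 > Lab U 2.
Lab S: +25 to 25 (cap) — 20 left.
Only 20 left; Lab V takes them to reach 20.
Total = 11×25 + 3×20 = 335.

335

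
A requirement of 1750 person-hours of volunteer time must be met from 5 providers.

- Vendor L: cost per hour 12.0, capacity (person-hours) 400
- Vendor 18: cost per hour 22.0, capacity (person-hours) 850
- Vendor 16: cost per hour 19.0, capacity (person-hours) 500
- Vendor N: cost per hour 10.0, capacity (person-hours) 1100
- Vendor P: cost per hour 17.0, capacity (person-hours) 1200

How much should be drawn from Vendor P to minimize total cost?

Use providers in increasing cost order.
Take 1100 from Vendor N at 10.0 → need 650 more.
Vendor L (12.0): use full 400 → 250 person-hours to go.
Vendor P at 17.0: take 250 of its 1200 → requirement met.
Vendor 16, Vendor 18: unused.

250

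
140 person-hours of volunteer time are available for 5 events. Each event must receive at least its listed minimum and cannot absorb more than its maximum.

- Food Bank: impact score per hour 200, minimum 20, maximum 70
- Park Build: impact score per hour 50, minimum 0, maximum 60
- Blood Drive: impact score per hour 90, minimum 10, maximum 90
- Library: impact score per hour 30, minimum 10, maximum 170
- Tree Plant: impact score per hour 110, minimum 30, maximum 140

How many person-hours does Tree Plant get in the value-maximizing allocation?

50

Meeting every minimum uses 20+0+10+10+30 = 70 person-hours, leaving 70.
Highest impact score per hour first: Food Bank 200 > Tree Plant 110 > Blood Drive 90 > Park Build 50 > Library 30.
Food Bank: +50 to 70 (cap) — 20 left.
Tree Plant has room for 110 more but only 20 remain, so it gets 50.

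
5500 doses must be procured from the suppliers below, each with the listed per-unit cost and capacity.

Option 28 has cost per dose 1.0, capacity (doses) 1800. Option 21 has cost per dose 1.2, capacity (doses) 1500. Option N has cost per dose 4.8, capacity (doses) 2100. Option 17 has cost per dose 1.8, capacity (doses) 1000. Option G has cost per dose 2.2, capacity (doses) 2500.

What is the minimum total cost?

Cheapest first:
Option 28 at 1.0: take all 1800 doses — 3700 still needed.
Option 21 (1.2): use full 1500 — 2200 doses to go.
Option 17 (1.8): use full 1000 — 1200 doses to go.
Option G at 2.2: take 1200 of its 2500 — requirement met.
Option N: unused.
Cost = 1800×1.0 + 1500×1.2 + 1000×1.8 + 1200×2.2 = 8040.

8040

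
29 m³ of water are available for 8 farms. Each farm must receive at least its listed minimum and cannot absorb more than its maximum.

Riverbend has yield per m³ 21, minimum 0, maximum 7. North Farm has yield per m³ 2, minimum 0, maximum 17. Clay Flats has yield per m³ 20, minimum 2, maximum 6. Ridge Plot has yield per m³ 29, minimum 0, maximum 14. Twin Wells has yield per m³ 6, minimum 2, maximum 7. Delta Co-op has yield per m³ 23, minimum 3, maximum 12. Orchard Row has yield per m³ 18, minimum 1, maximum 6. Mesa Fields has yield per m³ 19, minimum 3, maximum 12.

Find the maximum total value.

Meeting every minimum uses 0+0+2+0+2+3+1+3 = 11 m³, leaving 18.
Order the farms by yield per m³: Ridge Plot 29 > Delta Co-op 23 > Riverbend 21 > Clay Flats 20 > Mesa Fields 19 > Orchard Row 18 > Twin Wells 6 > North Farm 2.
Ridge Plot takes 14 more to reach its cap of 14 ; 4 left.
Delta Co-op has room for 9 more but only 4 remain, so it gets 7.
Total = 20×2 + 29×14 + 6×2 + 23×7 + 18×1 + 19×3 = 694.

694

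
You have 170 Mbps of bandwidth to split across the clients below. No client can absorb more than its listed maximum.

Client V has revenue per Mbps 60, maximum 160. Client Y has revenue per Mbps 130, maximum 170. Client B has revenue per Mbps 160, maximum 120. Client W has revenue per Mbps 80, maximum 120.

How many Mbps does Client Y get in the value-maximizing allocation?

50

Highest revenue per Mbps first: Client B 160 > Client Y 130 > Client W 80 > Client V 60.
Client B: +120 to 120 (cap) — 50 left.
Client Y has room for 170 but only 50 remain, so it gets 50.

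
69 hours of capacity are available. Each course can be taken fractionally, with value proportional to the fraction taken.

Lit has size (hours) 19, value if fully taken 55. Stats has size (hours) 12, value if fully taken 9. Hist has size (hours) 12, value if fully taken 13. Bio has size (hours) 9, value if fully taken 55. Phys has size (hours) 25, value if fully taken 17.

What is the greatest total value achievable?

143.56

Rank by value-to-size ratio: Bio 55/9≈6.11, Lit 55/19≈2.89, Hist 13/12≈1.08, Stats 9/12≈0.75, Phys 17/25≈0.68.
Bio: take in full, 9 hours for value 55 — 60 left.
All 19 hours of Lit fit (value 55) — 41 remain.
Take all of Hist (12 hours, value 13) — 29 hours left.
All 12 hours of Stats fit (value 9) — 17 remain.
Fill the last 17 hours with part of Phys: 17/25 of it earns 11.56.
Total value = 143.56.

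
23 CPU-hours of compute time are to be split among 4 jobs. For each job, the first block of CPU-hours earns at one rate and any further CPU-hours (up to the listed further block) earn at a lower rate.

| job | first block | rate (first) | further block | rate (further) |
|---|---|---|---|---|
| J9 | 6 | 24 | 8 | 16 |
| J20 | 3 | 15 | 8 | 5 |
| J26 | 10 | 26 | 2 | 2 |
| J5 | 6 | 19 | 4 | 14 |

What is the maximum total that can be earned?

Treat each block as its own option and order by rate: J26/first 26 > J9/first 24 > J5/first 19 > J9/second 16 > J20/first 15 > J5/second 14 > J20/second 5 > J26/second 2.
J26/first (26): +10 ; 13 left.
Fill J9 first block (6 at 24) ; 7 left.
Fill J5 first block (6 at 19) ; 1 left.
J9 second at 16: only 1 left, fill 1.
Total = 26×10 + 24×6 + 19×6 + 16×1 = 534.

534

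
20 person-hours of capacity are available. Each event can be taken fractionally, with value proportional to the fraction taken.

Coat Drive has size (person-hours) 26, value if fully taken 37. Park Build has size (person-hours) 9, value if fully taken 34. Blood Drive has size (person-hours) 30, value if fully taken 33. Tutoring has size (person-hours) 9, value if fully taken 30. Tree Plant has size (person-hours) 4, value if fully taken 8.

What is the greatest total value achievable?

68

Best value per unit of size first: Park Build 34/9≈3.78, Tutoring 30/9≈3.33, Tree Plant 8/4≈2, Coat Drive 37/26≈1.42, Blood Drive 33/30≈1.1.
All 9 person-hours of Park Build fit (value 34) → 11 remain.
Take all of Tutoring (9 person-hours, value 30) → 2 person-hours left.
Fill the last 2 person-hours with part of Tree Plant: 2/4 of it earns 4.
Total value = 68.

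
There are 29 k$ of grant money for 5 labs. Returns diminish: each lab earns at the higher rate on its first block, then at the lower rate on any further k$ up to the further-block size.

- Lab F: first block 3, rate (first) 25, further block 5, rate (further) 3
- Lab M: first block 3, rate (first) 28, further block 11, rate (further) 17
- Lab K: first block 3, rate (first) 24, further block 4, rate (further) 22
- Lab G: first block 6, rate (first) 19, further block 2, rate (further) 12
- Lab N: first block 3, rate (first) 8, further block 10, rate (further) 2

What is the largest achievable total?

603

Order all 10 blocks by rate: Lab M/first 28 > Lab F/first 25 > Lab K/first 24 > Lab K/second 22 > Lab G/first 19 > Lab M/second 17 > Lab G/second 12 > Lab N/first 8 > Lab F/second 3 > Lab N/second 2.
Lab M/first (28): +3 — 26 left.
Lab F first at 25: fill all 3 — 23 left.
Lab K/first (24): +3 — 20 left.
Lab K second at 22: fill all 4 — 16 left.
Lab G first at 19: fill all 6 — 10 left.
10 remain; put them into Lab M second at 17.
Total = 28×3 + 25×3 + 24×3 + 22×4 + 19×6 + 17×10 = 603.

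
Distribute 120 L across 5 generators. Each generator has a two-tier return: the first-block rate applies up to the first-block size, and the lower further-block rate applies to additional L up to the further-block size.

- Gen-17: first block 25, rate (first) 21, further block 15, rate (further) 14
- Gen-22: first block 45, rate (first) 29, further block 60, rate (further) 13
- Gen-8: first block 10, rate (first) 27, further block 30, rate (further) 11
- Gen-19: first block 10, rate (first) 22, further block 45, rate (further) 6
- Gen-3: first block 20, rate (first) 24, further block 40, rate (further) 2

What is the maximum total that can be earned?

Treat each block as its own option and order by rate: Gen-22/first 29 > Gen-8/first 27 > Gen-3/first 24 > Gen-19/first 22 > Gen-17/first 21 > Gen-17/second 14 > Gen-22/second 13 > Gen-8/second 11 > Gen-19/second 6 > Gen-3/second 2.
Gen-22 first at 29: fill all 45 → 75 left.
Gen-8/first (27): +10 → 65 left.
Gen-3 first at 24: fill all 20 → 45 left.
Gen-19 first at 22: fill all 10 → 35 left.
Fill Gen-17 first block (25 at 21) → 10 left.
10 remain; put them into Gen-17 second at 14.
Total = 29×45 + 27×10 + 24×20 + 22×10 + 21×25 + 14×10 = 2940.

2940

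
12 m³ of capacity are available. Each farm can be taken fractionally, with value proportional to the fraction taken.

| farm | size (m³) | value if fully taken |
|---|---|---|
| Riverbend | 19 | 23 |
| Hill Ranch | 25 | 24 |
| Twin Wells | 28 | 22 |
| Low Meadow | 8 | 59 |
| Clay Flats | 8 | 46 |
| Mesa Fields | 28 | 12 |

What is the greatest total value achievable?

Sort by value density: Low Meadow 59/8≈7.38, Clay Flats 46/8≈5.75, Riverbend 23/19≈1.21, Hill Ranch 24/25≈0.96, Twin Wells 22/28≈0.786, Mesa Fields 12/28≈0.429.
All 8 m³ of Low Meadow fit (value 59) — 4 remain.
Only 4 m³ remain; take 4/8 of Clay Flats for value 46×4/8 = 23.
Total value = 82.

82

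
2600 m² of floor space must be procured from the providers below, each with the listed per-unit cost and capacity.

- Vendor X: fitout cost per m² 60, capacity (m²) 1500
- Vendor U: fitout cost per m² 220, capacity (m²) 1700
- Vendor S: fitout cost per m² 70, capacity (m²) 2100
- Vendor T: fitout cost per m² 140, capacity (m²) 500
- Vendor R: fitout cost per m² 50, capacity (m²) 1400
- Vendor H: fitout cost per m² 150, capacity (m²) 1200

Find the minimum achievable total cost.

Cheapest first:
Vendor R (50): use full 1400 ; 1200 m² to go.
Vendor X at 60: take 1200 of its 1500 ; requirement met.
Vendor S, Vendor T, Vendor H, Vendor U: unused.
Cost = 1400×50 + 1200×60 = 142000.

142000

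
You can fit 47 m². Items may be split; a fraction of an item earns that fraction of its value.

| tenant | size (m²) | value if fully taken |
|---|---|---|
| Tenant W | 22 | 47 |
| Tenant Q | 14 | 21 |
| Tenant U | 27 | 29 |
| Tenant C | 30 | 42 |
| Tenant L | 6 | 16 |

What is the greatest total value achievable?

91

Best value per unit of size first: Tenant L 16/6≈2.67, Tenant W 47/22≈2.14, Tenant Q 21/14≈1.5, Tenant C 42/30≈1.4, Tenant U 29/27≈1.07.
All 6 m² of Tenant L fit (value 16) — 41 remain.
Tenant W: take in full, 22 m² for value 47 — 19 left.
All 14 m² of Tenant Q fit (value 21) — 5 remain.
5 m² left: a 5/30 share of Tenant C gives 42×5/30 = 7.
Total value = 91.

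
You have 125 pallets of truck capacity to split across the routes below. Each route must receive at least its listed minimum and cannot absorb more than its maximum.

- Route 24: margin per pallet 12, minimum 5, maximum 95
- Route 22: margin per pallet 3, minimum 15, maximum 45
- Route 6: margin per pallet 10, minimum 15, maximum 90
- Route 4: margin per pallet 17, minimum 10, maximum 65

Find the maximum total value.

1660

Meeting every minimum uses 5+15+15+10 = 45 pallets, leaving 80.
Order the routes by margin per pallet: Route 4 17 > Route 24 12 > Route 6 10 > Route 22 3.
Route 4 takes 55 more to reach its cap of 65 — 25 left.
Only 25 left; Route 24 takes them to reach 30.
Total = 12×30 + 3×15 + 10×15 + 17×65 = 1660.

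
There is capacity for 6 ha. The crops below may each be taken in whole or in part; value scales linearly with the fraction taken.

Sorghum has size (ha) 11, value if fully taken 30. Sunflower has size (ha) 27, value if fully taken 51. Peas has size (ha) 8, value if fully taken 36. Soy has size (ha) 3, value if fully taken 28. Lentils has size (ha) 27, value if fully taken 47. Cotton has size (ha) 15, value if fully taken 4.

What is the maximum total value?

41.5

Rank by value-to-size ratio: Soy 28/3≈9.33, Peas 36/8≈4.5, Sorghum 30/11≈2.73, Sunflower 51/27≈1.89, Lentils 47/27≈1.74, Cotton 4/15≈0.267.
Soy: take in full, 3 ha for value 28 ; 3 left.
Only 3 ha remain; take 3/8 of Peas for value 36×3/8 = 13.5.
Total value = 41.5.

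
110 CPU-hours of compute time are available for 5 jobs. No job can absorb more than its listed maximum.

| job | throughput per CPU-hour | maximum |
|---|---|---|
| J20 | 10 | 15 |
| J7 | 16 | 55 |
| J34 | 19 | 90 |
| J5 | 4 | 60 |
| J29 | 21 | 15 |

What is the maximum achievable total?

2105

Order the jobs by throughput per CPU-hour: J29 21 > J34 19 > J7 16 > J20 10 > J5 4.
J29 takes 15 to reach its cap of 15 — 95 left.
Give J34 90 to hit its cap of 90 — 5 left.
J7: +5 (room for 55) → 5. Pool exhausted.
Total = 16×5 + 19×90 + 21×15 = 2105.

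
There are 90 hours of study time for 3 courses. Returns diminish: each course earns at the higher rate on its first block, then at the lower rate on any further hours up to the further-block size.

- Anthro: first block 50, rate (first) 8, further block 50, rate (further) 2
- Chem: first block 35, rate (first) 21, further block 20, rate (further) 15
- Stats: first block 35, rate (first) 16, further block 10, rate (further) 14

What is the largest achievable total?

Rank every tier by rate: Chem/first 21 > Stats/first 16 > Chem/second 15 > Stats/second 14 > Anthro/first 8 > Anthro/second 2.
Chem first at 21: fill all 35 → 55 left.
Stats first at 16: fill all 35 → 20 left.
Chem/second (15): +20 → 0 left.
Total = 21×35 + 16×35 + 15×20 = 1595.

1595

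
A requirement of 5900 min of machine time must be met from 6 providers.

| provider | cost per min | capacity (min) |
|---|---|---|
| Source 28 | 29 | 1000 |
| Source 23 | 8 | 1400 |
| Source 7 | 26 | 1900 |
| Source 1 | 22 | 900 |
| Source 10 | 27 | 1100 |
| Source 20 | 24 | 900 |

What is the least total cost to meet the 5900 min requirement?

123600

Use providers in increasing cost order.
Source 23 (8): use full 1400 → 4500 min to go.
Source 1 at 22: take all 900 min → 3600 still needed.
Source 20 at 24: take all 900 min → 2700 still needed.
Take 1900 from Source 7 at 26 → need 800 more.
Source 10 (27): take the remaining 800 → done.
Source 28: unused.
Cost = 1400×8 + 900×22 + 900×24 + 1900×26 + 800×27 = 123600.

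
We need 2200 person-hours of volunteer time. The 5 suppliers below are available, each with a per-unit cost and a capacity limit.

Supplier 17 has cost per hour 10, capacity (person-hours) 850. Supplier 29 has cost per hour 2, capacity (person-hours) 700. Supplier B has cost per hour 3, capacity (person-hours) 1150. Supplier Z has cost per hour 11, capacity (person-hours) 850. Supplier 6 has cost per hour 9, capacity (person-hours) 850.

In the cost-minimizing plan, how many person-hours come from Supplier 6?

350

Use suppliers in increasing cost order.
Take 700 from Supplier 29 at 2 → need 1500 more.
Supplier B at 3: take all 1150 person-hours → 350 still needed.
Supplier 6 (9): take the remaining 350 → done.
Supplier 17, Supplier Z: unused.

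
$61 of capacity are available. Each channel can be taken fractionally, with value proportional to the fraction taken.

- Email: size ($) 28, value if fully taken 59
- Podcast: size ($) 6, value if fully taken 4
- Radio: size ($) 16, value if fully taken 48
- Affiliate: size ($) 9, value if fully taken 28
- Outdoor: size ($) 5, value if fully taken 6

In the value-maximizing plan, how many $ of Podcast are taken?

Best value per unit of size first: Affiliate 28/9≈3.11, Radio 48/16≈3, Email 59/28≈2.11, Outdoor 6/5≈1.2, Podcast 4/6≈0.667.
All 9 $ of Affiliate fit (value 28) — 52 remain.
Radio: take in full, 16 $ for value 48 — 36 left.
Email: take in full, 28 $ for value 59 — 8 left.
All 5 $ of Outdoor fit (value 6) — 3 remain.
Fill the last 3 $ with part of Podcast: 3/6 of it earns 2.

3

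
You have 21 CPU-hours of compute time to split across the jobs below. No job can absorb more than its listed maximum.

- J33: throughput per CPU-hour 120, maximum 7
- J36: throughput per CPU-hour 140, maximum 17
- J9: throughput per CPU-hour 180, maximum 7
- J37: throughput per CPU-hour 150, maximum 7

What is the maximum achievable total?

3290

Highest throughput per CPU-hour first: J9 180 > J37 150 > J36 140 > J33 120.
J9: +7 to 7 (cap) — 14 left.
Give J37 7 to hit its cap of 7 — 7 left.
Only 7 left; J36 takes them to reach 7.
Total = 140×7 + 180×7 + 150×7 = 3290.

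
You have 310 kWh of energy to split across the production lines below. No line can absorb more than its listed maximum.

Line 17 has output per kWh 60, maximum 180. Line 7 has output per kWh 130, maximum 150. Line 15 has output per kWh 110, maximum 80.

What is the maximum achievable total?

Rank by output per kWh: Line 7 130 > Line 15 110 > Line 17 60.
Line 7: +150 to 150 (cap) ; 160 left.
Line 15: +80 to 80 (cap) ; 80 left.
Line 17: +80 (room for 180) → 80. Pool exhausted.
Total = 60×80 + 130×150 + 110×80 = 33100.

33100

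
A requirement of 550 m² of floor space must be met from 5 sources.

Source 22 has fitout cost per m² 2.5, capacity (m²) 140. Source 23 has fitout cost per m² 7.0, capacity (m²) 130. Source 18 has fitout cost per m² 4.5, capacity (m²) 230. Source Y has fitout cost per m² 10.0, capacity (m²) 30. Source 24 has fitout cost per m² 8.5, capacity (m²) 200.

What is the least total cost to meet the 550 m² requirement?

2720

Cheapest first:
Source 22 (2.5): use full 140 ; 410 m² to go.
Take 230 from Source 18 at 4.5 ; need 180 more.
Source 23 (7.0): use full 130 ; 50 m² to go.
Source 24 (8.5): take the remaining 50 ; done.
Source Y: unused.
Cost = 140×2.5 + 230×4.5 + 130×7.0 + 50×8.5 = 2720.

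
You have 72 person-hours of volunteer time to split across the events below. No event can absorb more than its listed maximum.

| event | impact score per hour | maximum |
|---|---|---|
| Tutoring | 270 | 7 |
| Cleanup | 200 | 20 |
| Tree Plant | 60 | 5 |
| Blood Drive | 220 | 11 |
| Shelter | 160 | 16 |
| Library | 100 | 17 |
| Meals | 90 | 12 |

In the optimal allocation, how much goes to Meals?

Rank by impact score per hour: Tutoring 270 > Blood Drive 220 > Cleanup 200 > Shelter 160 > Library 100 > Meals 90 > Tree Plant 60.
Tutoring: +7 to 7 (cap) ; 65 left.
Blood Drive: +11 to 11 (cap) ; 54 left.
Cleanup takes 20 to reach its cap of 20 ; 34 left.
Shelter: +16 to 16 (cap) ; 18 left.
Library takes 17 to reach its cap of 17 ; 1 left.
Only 1 left; Meals takes them to reach 1.

1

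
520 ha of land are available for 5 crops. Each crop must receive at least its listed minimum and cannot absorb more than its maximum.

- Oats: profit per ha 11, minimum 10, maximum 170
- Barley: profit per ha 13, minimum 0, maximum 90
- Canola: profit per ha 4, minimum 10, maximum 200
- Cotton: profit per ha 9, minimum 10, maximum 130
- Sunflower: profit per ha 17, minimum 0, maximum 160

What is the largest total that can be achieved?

Meeting every minimum uses 10+0+10+10+0 = 30 ha, leaving 490.
Order the crops by profit per ha: Sunflower 17 > Barley 13 > Oats 11 > Cotton 9 > Canola 4.
Sunflower takes 160 more to reach its cap of 160 — 330 left.
Barley: +90 to 90 (cap) — 240 left.
Oats takes 160 more to reach its cap of 170 — 80 left.
Cotton: +80 (room for 120) → 90. Pool exhausted.
Total = 11×170 + 13×90 + 4×10 + 9×90 + 17×160 = 6610.

6610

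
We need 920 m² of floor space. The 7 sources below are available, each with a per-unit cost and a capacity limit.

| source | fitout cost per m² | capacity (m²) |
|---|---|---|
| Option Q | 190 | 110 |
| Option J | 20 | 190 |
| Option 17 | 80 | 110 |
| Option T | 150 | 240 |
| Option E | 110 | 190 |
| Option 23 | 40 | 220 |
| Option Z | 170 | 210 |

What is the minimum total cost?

73800

Cheapest first:
Option J (20): use full 190 ; 730 m² to go.
Take 220 from Option 23 at 40 ; need 510 more.
Option 17 (80): use full 110 ; 400 m² to go.
Option E (110): use full 190 ; 210 m² to go.
Option T at 150: take 210 of its 240 ; requirement met.
Option Z, Option Q: unused.
Cost = 190×20 + 220×40 + 110×80 + 190×110 + 210×150 = 73800.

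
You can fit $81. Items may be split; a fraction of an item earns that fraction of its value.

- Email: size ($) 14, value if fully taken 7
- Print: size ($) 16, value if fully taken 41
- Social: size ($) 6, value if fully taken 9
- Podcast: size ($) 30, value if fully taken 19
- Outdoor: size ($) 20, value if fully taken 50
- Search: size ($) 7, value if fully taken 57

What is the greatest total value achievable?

Sort by value density: Search 57/7≈8.14, Print 41/16≈2.56, Outdoor 50/20≈2.5, Social 9/6≈1.5, Podcast 19/30≈0.633, Email 7/14≈0.5.
All 7 $ of Search fit (value 57) — 74 remain.
Take all of Print (16 $, value 41) — 58 $ left.
Take all of Outdoor (20 $, value 50) — 38 $ left.
All 6 $ of Social fit (value 9) — 32 remain.
Take all of Podcast (30 $, value 19) — 2 $ left.
Fill the last 2 $ with part of Email: 2/14 of it earns 1.
Total value = 177.

177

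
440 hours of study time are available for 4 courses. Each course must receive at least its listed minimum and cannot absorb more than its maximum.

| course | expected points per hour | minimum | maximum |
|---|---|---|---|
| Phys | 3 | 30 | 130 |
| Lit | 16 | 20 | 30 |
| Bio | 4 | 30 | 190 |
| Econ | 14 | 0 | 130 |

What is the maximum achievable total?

Meeting every minimum uses 30+20+30+0 = 80 hours, leaving 360.
Order the courses by expected points per hour: Lit 16 > Econ 14 > Bio 4 > Phys 3.
Give Lit 10 more to hit its cap of 30 → 350 left.
Econ takes 130 more to reach its cap of 130 → 220 left.
Give Bio 160 more to hit its cap of 190 → 60 left.
Phys has room for 100 more but only 60 remain, so it gets 90.
Total = 3×90 + 16×30 + 4×190 + 14×130 = 3330.

3330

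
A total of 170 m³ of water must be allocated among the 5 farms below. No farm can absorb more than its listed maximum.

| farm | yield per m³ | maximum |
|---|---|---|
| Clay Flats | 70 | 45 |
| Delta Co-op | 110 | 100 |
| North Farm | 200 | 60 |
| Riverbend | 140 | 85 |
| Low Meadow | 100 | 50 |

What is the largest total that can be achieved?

26650

Highest yield per m³ first: North Farm 200 > Riverbend 140 > Delta Co-op 110 > Low Meadow 100 > Clay Flats 70.
North Farm: +60 to 60 (cap) — 110 left.
Give Riverbend 85 to hit its cap of 85 — 25 left.
Delta Co-op has room for 100 but only 25 remain, so it gets 25.
Total = 110×25 + 200×60 + 140×85 = 26650.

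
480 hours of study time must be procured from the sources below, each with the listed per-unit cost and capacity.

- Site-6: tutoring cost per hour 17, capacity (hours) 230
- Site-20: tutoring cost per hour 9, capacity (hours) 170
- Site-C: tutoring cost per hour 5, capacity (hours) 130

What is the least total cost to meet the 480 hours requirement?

Fill from the cheapest source first.
Site-C (5): use full 130 ; 350 hours to go.
Site-20 (9): use full 170 ; 180 hours to go.
Take 180 from Site-6 at 17 to finish.
Cost = 130×5 + 170×9 + 180×17 = 5240.

5240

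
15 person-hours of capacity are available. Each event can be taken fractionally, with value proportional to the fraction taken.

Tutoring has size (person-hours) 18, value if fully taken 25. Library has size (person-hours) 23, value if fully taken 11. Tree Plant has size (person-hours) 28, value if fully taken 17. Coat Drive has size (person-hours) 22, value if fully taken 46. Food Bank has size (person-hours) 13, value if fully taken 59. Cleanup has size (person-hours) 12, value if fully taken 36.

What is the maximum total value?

65

Best value per unit of size first: Food Bank 59/13≈4.54, Cleanup 36/12≈3, Coat Drive 46/22≈2.09, Tutoring 25/18≈1.39, Tree Plant 17/28≈0.607, Library 11/23≈0.478.
Take all of Food Bank (13 person-hours, value 59) ; 2 person-hours left.
Fill the last 2 person-hours with part of Cleanup: 2/12 of it earns 6.
Total value = 65.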